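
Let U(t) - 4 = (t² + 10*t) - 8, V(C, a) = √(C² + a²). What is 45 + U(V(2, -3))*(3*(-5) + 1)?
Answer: -81 - 140*√13 ≈ -585.78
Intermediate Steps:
U(t) = -4 + t² + 10*t (U(t) = 4 + ((t² + 10*t) - 8) = 4 + (-8 + t² + 10*t) = -4 + t² + 10*t)
45 + U(V(2, -3))*(3*(-5) + 1) = 45 + (-4 + (√(2² + (-3)²))² + 10*√(2² + (-3)²))*(3*(-5) + 1) = 45 + (-4 + (√(4 + 9))² + 10*√(4 + 9))*(-15 + 1) = 45 + (-4 + (√13)² + 10*√13)*(-14) = 45 + (-4 + 13 + 10*√13)*(-14) = 45 + (9 + 10*√13)*(-14) = 45 + (-126 - 140*√13) = -81 - 140*√13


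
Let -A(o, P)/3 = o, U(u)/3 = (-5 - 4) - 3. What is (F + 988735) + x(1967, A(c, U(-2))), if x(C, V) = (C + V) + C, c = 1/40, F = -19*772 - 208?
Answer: 39111717/40 ≈ 9.7779e+5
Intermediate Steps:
F = -14876 (F = -14668 - 208 = -14876)
c = 1/40 ≈ 0.025000
U(u) = -36 (U(u) = 3*((-5 - 4) - 3) = 3*(-9 - 3) = 3*(-12) = -36)
A(o, P) = -3*o
x(C, V) = V + 2*C
(F + 988735) + x(1967, A(c, U(-2))) = (-14876 + 988735) + (-3*1/40 + 2*1967) = 973859 + (-3/40 + 3934) = 973859 + 157357/40 = 39111717/40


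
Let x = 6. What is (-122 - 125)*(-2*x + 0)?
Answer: 2964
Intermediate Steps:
(-122 - 125)*(-2*x + 0) = (-122 - 125)*(-2*6 + 0) = -247*(-12 + 0) = -247*(-12) = 2964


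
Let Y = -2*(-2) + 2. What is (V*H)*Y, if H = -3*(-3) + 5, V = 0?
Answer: 0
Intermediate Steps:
H = 14 (H = 9 + 5 = 14)
Y = 6 (Y = 4 + 2 = 6)
(V*H)*Y = (0*14)*6 = 0*6 = 0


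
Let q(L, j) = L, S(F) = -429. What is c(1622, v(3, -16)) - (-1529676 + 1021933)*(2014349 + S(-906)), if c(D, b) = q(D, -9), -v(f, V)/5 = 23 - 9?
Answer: 1022553784182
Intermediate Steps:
v(f, V) = -70 (v(f, V) = -5*(23 - 9) = -5*14 = -70)
c(D, b) = D
c(1622, v(3, -16)) - (-1529676 + 1021933)*(2014349 + S(-906)) = 1622 - (-1529676 + 1021933)*(2014349 - 429) = 1622 - (-507743)*2013920 = 1622 - 1*(-1022553782560) = 1622 + 1022553782560 = 1022553784182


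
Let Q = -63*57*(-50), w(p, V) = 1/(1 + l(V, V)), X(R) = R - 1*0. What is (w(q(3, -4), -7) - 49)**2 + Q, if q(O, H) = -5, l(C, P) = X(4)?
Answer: 4548286/25 ≈ 1.8193e+5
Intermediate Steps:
X(R) = R (X(R) = R + 0 = R)
l(C, P) = 4
w(p, V) = 1/5 (w(p, V) = 1/(1 + 4) = 1/5)
Q = 179550 (Q = -3591*(-50) = 179550)
(w(q(3, -4), -7) - 49)**2 + Q = (1/5 - 49)**2 + 179550 = (-244/5)**2 + 179550 = 59536/25 + 179550 = 4548286/25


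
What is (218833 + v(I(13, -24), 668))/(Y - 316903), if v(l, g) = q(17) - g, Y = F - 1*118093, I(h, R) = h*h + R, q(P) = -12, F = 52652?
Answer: -218153/382344 ≈ -0.57057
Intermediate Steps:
I(h, R) = R + h² (I(h, R) = h² + R = R + h²)
Y = -65441 (Y = 52652 - 1*118093 = 52652 - 118093 = -65441)
v(l, g) = -12 - g
(218833 + v(I(13, -24), 668))/(Y - 316903) = (218833 + (-12 - 1*668))/(-65441 - 316903) = (218833 + (-12 - 668))/(-382344) = (218833 - 680)*(-1/382344) = 218153*(-1/382344) = -218153/382344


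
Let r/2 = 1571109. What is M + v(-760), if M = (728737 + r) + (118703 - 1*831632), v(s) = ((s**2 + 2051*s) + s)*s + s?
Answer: 749416466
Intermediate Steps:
r = 3142218 (r = 2*1571109 = 3142218)
v(s) = s + s*(s**2 + 2052*s) (v(s) = (s**2 + 2052*s)*s + s = s*(s**2 + 2052*s) + s = s + s*(s**2 + 2052*s))
M = 3158026 (M = (728737 + 3142218) + (118703 - 1*831632) = 3870955 + (118703 - 831632) = 3870955 - 712929 = 3158026)
M + v(-760) = 3158026 - 760*(1 + (-760)**2 + 2052*(-760)) = 3158026 - 760*(1 + 577600 - 1559520) = 3158026 - 760*(-981919) = 3158026 + 746258440 = 749416466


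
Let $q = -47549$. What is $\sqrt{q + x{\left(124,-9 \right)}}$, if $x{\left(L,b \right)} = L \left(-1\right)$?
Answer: $3 i \sqrt{5297} \approx 218.34 i$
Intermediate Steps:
$x{\left(L,b \right)} = - L$
$\sqrt{q + x{\left(124,-9 \right)}} = \sqrt{-47549 - 124} = \sqrt{-47673} = 3 i \sqrt{5297}$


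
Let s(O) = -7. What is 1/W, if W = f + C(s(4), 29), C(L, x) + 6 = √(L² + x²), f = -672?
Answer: -339/229397 - √890/458794 ≈ -0.0015428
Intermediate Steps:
C(L, x) = -6 + √(L² + x²)
W = -678 + √890 (W = -672 + (-6 + √((-7)² + 29²)) = -672 + (-6 + √(49 + 841)) = -672 + (-6 + √890) = -678 + √890 ≈ -648.17)
1/W = 1/(-678 + √890)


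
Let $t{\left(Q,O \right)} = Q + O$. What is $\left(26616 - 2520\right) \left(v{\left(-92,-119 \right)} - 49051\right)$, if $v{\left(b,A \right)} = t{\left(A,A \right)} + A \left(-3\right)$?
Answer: $-1179065472$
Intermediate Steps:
$t{\left(Q,O \right)} = O + Q$
$v{\left(b,A \right)} = - A$ ($v{\left(b,A \right)} = \left(A + A\right) + A \left(-3\right) = 2 A - 3 A = - A$)
$\left(26616 - 2520\right) \left(v{\left(-92,-119 \right)} - 49051\right) = \left(26616 - 2520\right) \left(\left(-1\right) \left(-119\right) - 49051\right) = 24096 \left(119 - 49051\right) = 24096 \left(-48932\right) = -1179065472$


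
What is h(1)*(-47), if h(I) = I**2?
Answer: -47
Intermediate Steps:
h(1)*(-47) = 1**2*(-47) = 1*(-47) = -47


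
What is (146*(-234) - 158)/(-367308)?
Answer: 17161/183654 ≈ 0.093442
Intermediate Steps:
(146*(-234) - 158)/(-367308) = (-34164 - 158)*(-1/367308) = -34322*(-1/367308) = 17161/183654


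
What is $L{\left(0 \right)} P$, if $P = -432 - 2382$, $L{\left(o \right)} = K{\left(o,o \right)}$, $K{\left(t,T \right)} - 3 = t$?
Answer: $-8442$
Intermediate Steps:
$K{\left(t,T \right)} = 3 + t$
$L{\left(o \right)} = 3 + o$
$P = -2814$ ($P = -432 - 2382 = -2814$)
$L{\left(0 \right)} P = \left(3 + 0\right) \left(-2814\right) = 3 \left(-2814\right) = -8442$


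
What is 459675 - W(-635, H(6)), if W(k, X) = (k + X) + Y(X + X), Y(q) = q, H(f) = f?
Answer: 460292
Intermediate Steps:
W(k, X) = k + 3*X (W(k, X) = (k + X) + (X + X) = (X + k) + 2*X = k + 3*X)
459675 - W(-635, H(6)) = 459675 - (-635 + 3*6) = 459675 - (-635 + 18) = 459675 - 1*(-617) = 459675 + 617 = 460292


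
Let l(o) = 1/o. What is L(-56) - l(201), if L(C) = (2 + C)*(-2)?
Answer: 21707/201 ≈ 107.99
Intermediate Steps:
L(C) = -4 - 2*C
L(-56) - l(201) = (-4 - 2*(-56)) - 1/201 = (-4 + 112) - 1*1/201 = 108 - 1/201 = 21707/201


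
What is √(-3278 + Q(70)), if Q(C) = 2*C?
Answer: I*√3138 ≈ 56.018*I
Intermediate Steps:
√(-3278 + Q(70)) = √(-3278 + 2*70) = √(-3278 + 140) = √(-3138) = I*√3138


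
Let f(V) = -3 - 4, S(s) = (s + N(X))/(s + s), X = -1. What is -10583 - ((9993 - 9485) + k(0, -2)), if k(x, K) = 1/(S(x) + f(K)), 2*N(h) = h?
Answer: -11091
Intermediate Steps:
N(h) = h/2
S(s) = (-½ + s)/(2*s) (S(s) = (s + (½)*(-1))/(s + s) = (s - ½)/((2*s)) = (-½ + s)*(1/(2*s)) = (-½ + s)/(2*s))
f(V) = -7
k(x, K) = 1/(-7 + (-1 + 2*x)/(4*x)) (k(x, K) = 1/((-1 + 2*x)/(4*x) - 7) = 1/(-7 + (-1 + 2*x)/(4*x)))
-10583 - ((9993 - 9485) + k(0, -2)) = -10583 - ((9993 - 9485) - 4*0/(1 + 26*0)) = -10583 - (508 - 4*0/(1 + 0)) = -10583 - (508 - 4*0/1) = -10583 - (508 - 4*0*1) = -10583 - (508 + 0) = -10583 - 1*508 = -10583 - 508 = -11091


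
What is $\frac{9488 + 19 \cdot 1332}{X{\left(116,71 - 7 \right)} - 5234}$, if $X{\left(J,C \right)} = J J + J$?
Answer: $\frac{17398}{4169} \approx 4.1732$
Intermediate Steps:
$X{\left(J,C \right)} = J + J^{2}$ ($X{\left(J,C \right)} = J^{2} + J = J + J^{2}$)
$\frac{9488 + 19 \cdot 1332}{X{\left(116,71 - 7 \right)} - 5234} = \frac{9488 + 19 \cdot 1332}{116 \left(1 + 116\right) - 5234} = \frac{9488 + 25308}{116 \cdot 117 - 5234} = \frac{34796}{13572 - 5234} = \frac{34796}{8338} = 34796 \cdot \frac{1}{8338} = \frac{17398}{4169}$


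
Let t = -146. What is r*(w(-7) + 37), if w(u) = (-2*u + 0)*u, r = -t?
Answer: -8906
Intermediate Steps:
r = 146 (r = -1*(-146) = 146)
w(u) = -2*u² (w(u) = (-2*u)*u = -2*u²)
r*(w(-7) + 37) = 146*(-2*(-7)² + 37) = 146*(-2*49 + 37) = 146*(-98 + 37) = 146*(-61) = -8906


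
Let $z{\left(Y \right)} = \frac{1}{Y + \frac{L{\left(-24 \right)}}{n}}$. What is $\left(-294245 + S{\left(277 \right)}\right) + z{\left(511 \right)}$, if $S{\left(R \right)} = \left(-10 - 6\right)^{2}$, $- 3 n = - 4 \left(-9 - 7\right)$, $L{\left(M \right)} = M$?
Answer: $- \frac{1204472925}{4097} \approx -2.9399 \cdot 10^{5}$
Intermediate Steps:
$n = - \frac{64}{3}$ ($n = - \frac{\left(-4\right) \left(-9 - 7\right)}{3} = - \frac{\left(-4\right) \left(-16\right)}{3} = \left(- \frac{1}{3}\right) 64 = - \frac{64}{3} \approx -21.333$)
$S{\left(R \right)} = 256$ ($S{\left(R \right)} = \left(-16\right)^{2} = 256$)
$z{\left(Y \right)} = \frac{1}{\frac{9}{8} + Y}$ ($z{\left(Y \right)} = \frac{1}{Y - \frac{24}{- \frac{64}{3}}} = \frac{1}{Y - - \frac{9}{8}} = \frac{1}{Y + \frac{9}{8}} = \frac{1}{\frac{9}{8} + Y}$)
$\left(-294245 + S{\left(277 \right)}\right) + z{\left(511 \right)} = \left(-294245 + 256\right) + \frac{8}{9 + 8 \cdot 511} = -293989 + \frac{8}{9 + 4088} = -293989 + \frac{8}{4097} = - \frac{1204472925}{4097}$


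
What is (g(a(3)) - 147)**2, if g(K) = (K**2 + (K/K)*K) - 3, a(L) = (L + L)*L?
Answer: 36864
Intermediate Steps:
a(L) = 2*L**2 (a(L) = (2*L)*L = 2*L**2)
g(K) = -3 + K + K**2 (g(K) = (K**2 + 1*K) - 3 = (K**2 + K) - 3 = (K + K**2) - 3 = -3 + K + K**2)
(g(a(3)) - 147)**2 = ((-3 + 2*3**2 + (2*3**2)**2) - 147)**2 = ((-3 + 2*9 + (2*9)**2) - 147)**2 = ((-3 + 18 + 18**2) - 147)**2 = ((-3 + 18 + 324) - 147)**2 = (339 - 147)**2 = 192**2 = 36864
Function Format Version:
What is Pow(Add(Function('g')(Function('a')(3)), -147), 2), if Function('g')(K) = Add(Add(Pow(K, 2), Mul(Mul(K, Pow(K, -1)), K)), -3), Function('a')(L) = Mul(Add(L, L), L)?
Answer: 36864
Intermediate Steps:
Function('a')(L) = Mul(2, Pow(L, 2)) (Function('a')(L) = Mul(Mul(2, L), L) = Mul(2, Pow(L, 2)))
Function('g')(K) = Add(-3, K, Pow(K, 2)) (Function('g')(K) = Add(Add(Pow(K, 2), Mul(1, K)), -3) = Add(Add(Pow(K, 2), K), -3) = Add(Add(K, Pow(K, 2)), -3) = Add(-3, K, Pow(K, 2)))
Pow(Add(Function('g')(Function('a')(3)), -147), 2) = Pow(Add(Add(-3, Mul(2, Pow(3, 2)), Pow(Mul(2, Pow(3, 2)), 2)), -147), 2) = Pow(Add(Add(-3, Mul(2, 9), Pow(Mul(2, 9), 2)), -147), 2) = Pow(Add(Add(-3, 18, Pow(18, 2)), -147), 2) = Pow(Add(Add(-3, 18, 324), -147), 2) = Pow(Add(339, -147), 2) = Pow(192, 2) = 36864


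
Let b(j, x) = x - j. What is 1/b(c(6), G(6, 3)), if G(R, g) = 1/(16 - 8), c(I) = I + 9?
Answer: -8/119 ≈ -0.067227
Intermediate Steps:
c(I) = 9 + I
G(R, g) = 1/8
1/b(c(6), G(6, 3)) = 1/(1/8 - (9 + 6)) = 1/(1/8 - 1*15) = 1/(1/8 - 15) = 1/(-119/8) = -8/119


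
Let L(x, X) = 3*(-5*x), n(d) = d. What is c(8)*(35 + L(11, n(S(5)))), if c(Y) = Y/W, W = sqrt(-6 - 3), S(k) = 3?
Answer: 1040*I/3 ≈ 346.67*I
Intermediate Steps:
W = 3*I (W = sqrt(-9) = 3*I ≈ 3.0*I)
L(x, X) = -15*x
c(Y) = -I*Y/3 (c(Y) = Y/((3*I)) = Y*(-I/3) = -I*Y/3)
c(8)*(35 + L(11, n(S(5)))) = (-1/3*I*8)*(35 - 15*11) = (-8*I/3)*(35 - 165) = -8*I/3*(-130) = 1040*I/3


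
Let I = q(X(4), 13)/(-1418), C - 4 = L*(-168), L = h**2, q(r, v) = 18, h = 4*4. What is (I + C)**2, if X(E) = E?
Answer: 929630648124025/502681 ≈ 1.8493e+9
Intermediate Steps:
h = 16
L = 256 (L = 16**2 = 256)
C = -43004 (C = 4 + 256*(-168) = 4 - 43008 = -43004)
I = -9/709 (I = 18/(-1418) = 18*(-1/1418) = -9/709 ≈ -0.012694)
(I + C)**2 = (-9/709 - 43004)**2 = (-30489845/709)**2 = 929630648124025/502681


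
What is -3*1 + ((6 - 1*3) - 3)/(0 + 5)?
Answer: -3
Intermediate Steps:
-3*1 + ((6 - 1*3) - 3)/(0 + 5) = -3 + ((6 - 3) - 3)/5 = -3 + (3 - 3)*(1/5) = -3 + 0*(1/5) = -3 + 0 = -3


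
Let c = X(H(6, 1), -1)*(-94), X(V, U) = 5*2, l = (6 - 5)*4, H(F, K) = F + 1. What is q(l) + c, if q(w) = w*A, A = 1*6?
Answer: -916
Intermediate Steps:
H(F, K) = 1 + F
A = 6
l = 4 (l = 1*4 = 4)
X(V, U) = 10
q(w) = 6*w (q(w) = w*6 = 6*w)
c = -940 (c = 10*(-94) = -940)
q(l) + c = 6*4 - 940 = 24 - 940 = -916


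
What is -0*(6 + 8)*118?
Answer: 0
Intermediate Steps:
-0*(6 + 8)*118 = -0*14*118 = -56*0*118 = 0*118 = 0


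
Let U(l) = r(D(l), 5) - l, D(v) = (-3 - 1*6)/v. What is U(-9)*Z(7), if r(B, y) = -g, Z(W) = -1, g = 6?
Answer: -3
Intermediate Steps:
D(v) = -9/v (D(v) = (-3 - 6)/v = -9/v)
r(B, y) = -6 (r(B, y) = -1*6 = -6)
U(l) = -6 - l
U(-9)*Z(7) = (-6 - 1*(-9))*(-1) = (-6 + 9)*(-1) = 3*(-1) = -3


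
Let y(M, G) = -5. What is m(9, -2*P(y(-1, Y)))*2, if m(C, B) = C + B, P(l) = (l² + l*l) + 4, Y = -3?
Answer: -198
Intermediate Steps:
P(l) = 4 + 2*l² (P(l) = (l² + l²) + 4 = 2*l² + 4 = 4 + 2*l²)
m(C, B) = B + C
m(9, -2*P(y(-1, Y)))*2 = (-2*(4 + 2*(-5)²) + 9)*2 = (-2*(4 + 2*25) + 9)*2 = (-2*(4 + 50) + 9)*2 = (-2*54 + 9)*2 = (-108 + 9)*2 = -99*2 = -198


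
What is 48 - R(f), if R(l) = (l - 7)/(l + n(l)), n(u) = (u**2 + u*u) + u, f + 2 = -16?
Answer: 29401/612 ≈ 48.041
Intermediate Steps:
f = -18 (f = -2 - 16 = -18)
n(u) = u + 2*u**2 (n(u) = (u**2 + u**2) + u = 2*u**2 + u = u + 2*u**2)
R(l) = (-7 + l)/(l + l*(1 + 2*l)) (R(l) = (l - 7)/(l + l*(1 + 2*l)) = (-7 + l)/(l + l*(1 + 2*l)))
48 - R(f) = 48 - (-7 - 18)/(2*(-18)*(1 - 18)) = 48 - (-1)*(-25)/(2*18*(-17)) = 48 - (-1)*(-1)*(-25)/(2*18*17) = 48 - 1*(-25/612) = 48 + 25/612 = 29401/612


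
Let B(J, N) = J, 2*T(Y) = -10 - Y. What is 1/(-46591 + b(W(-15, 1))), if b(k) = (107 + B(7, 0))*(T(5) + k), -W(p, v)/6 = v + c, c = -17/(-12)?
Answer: -1/49099 ≈ -2.0367e-5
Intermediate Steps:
T(Y) = -5 - Y/2 (T(Y) = (-10 - Y)/2 = -5 - Y/2)
c = 17/12 (c = -17*(-1/12) = 17/12 ≈ 1.4167)
W(p, v) = -17/2 - 6*v (W(p, v) = -6*(v + 17/12) = -6*(17/12 + v) = -17/2 - 6*v)
b(k) = -855 + 114*k (b(k) = (107 + 7)*((-5 - ½*5) + k) = 114*((-5 - 5/2) + k) = 114*(-15/2 + k) = -855 + 114*k)
1/(-46591 + b(W(-15, 1))) = 1/(-46591 + (-855 + 114*(-17/2 - 6*1))) = 1/(-46591 + (-855 + 114*(-17/2 - 6))) = 1/(-46591 + (-855 + 114*(-29/2))) = 1/(-46591 + (-855 - 1653)) = 1/(-46591 - 2508) = 1/(-49099) = -1/49099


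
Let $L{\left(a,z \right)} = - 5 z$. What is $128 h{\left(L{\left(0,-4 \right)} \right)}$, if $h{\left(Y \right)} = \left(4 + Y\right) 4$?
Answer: $12288$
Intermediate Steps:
$h{\left(Y \right)} = 16 + 4 Y$
$128 h{\left(L{\left(0,-4 \right)} \right)} = 128 \left(16 + 4 \left(\left(-5\right) \left(-4\right)\right)\right) = 128 \left(16 + 4 \cdot 20\right) = 128 \left(16 + 80\right) = 128 \cdot 96 = 12288$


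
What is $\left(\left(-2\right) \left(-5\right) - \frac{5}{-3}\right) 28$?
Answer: $\frac{980}{3} \approx 326.67$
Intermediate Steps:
$\left(\left(-2\right) \left(-5\right) - \frac{5}{-3}\right) 28 = \left(10 - - \frac{5}{3}\right) 28 = \left(10 + \frac{5}{3}\right) 28 = \frac{35}{3} \cdot 28 = \frac{980}{3}$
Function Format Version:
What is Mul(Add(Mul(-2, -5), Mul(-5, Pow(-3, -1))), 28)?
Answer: Rational(980, 3) ≈ 326.67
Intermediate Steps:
Mul(Add(Mul(-2, -5), Mul(-5, Pow(-3, -1))), 28) = Mul(Add(10, Mul(-5, Rational(-1, 3))), 28) = Mul(Add(10, Rational(5, 3)), 28) = Mul(Rational(35, 3), 28) = Rational(980, 3)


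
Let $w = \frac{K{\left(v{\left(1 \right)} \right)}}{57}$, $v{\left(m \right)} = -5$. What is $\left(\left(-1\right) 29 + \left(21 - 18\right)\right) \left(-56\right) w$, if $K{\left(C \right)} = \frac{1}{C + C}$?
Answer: $- \frac{728}{285} \approx -2.5544$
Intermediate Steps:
$K{\left(C \right)} = \frac{1}{2 C}$
$w = - \frac{1}{570}$ ($w = \frac{\frac{1}{2} \frac{1}{-5}}{57} = \frac{1}{2} \left(- \frac{1}{5}\right) \frac{1}{57} = \left(- \frac{1}{10}\right) \frac{1}{57} = - \frac{1}{570} \approx -0.0017544$)
$\left(\left(-1\right) 29 + \left(21 - 18\right)\right) \left(-56\right) w = \left(\left(-1\right) 29 + \left(21 - 18\right)\right) \left(-56\right) \left(- \frac{1}{570}\right) = \left(-29 + 3\right) \left(-56\right) \left(- \frac{1}{570}\right) = \left(-26\right) \left(-56\right) \left(- \frac{1}{570}\right) = 1456 \left(- \frac{1}{570}\right) = - \frac{728}{285}$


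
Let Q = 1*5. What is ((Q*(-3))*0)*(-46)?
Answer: 0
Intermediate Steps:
Q = 5
((Q*(-3))*0)*(-46) = ((5*(-3))*0)*(-46) = -15*0*(-46) = 0*(-46) = 0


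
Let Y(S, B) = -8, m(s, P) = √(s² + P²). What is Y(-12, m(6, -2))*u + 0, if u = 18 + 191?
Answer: -1672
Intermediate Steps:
m(s, P) = √(P² + s²)
u = 209
Y(-12, m(6, -2))*u + 0 = -8*209 + 0 = -1672 + 0 = -1672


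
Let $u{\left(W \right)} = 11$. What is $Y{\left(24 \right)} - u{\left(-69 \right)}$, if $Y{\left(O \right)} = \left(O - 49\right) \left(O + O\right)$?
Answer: $-1211$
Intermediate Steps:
$Y{\left(O \right)} = 2 O \left(-49 + O\right)$ ($Y{\left(O \right)} = \left(-49 + O\right) 2 O = 2 O \left(-49 + O\right)$)
$Y{\left(24 \right)} - u{\left(-69 \right)} = 2 \cdot 24 \left(-49 + 24\right) - 11 = 2 \cdot 24 \left(-25\right) - 11 = -1200 - 11 = -1211$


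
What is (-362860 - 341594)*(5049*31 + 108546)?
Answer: -186726099510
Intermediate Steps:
(-362860 - 341594)*(5049*31 + 108546) = -704454*(156519 + 108546) = -704454*265065 = -186726099510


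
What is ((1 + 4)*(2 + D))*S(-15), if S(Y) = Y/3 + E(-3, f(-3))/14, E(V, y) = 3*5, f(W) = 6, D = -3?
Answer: 275/14 ≈ 19.643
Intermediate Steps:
E(V, y) = 15
S(Y) = 15/14 + Y/3 (S(Y) = Y/3 + 15/14 = 15/14 + Y/3)
((1 + 4)*(2 + D))*S(-15) = ((1 + 4)*(2 - 3))*(15/14 + (1/3)*(-15)) = (5*(-1))*(15/14 - 5) = -5*(-55/14) = 275/14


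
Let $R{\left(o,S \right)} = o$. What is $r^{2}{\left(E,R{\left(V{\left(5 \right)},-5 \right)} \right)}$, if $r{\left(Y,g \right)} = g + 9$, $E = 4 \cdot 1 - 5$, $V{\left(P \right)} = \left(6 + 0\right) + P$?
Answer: $400$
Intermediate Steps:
$V{\left(P \right)} = 6 + P$
$E = -1$ ($E = 4 - 5 = -1$)
$r{\left(Y,g \right)} = 9 + g$
$r^{2}{\left(E,R{\left(V{\left(5 \right)},-5 \right)} \right)} = \left(9 + \left(6 + 5\right)\right)^{2} = \left(9 + 11\right)^{2} = 20^{2} = 400$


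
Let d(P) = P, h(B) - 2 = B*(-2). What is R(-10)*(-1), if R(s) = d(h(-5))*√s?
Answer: -12*I*√10 ≈ -37.947*I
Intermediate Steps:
h(B) = 2 - 2*B (h(B) = 2 + B*(-2) = 2 - 2*B)
R(s) = 12*√s (R(s) = (2 - 2*(-5))*√s = (2 + 10)*√s = 12*√s)
R(-10)*(-1) = (12*√(-10))*(-1) = (12*(I*√10))*(-1) = (12*I*√10)*(-1) = -12*I*√10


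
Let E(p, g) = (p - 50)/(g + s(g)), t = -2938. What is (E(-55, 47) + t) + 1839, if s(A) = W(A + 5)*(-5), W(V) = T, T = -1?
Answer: -57253/52 ≈ -1101.0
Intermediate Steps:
W(V) = -1
s(A) = 5 (s(A) = -1*(-5) = 5)
E(p, g) = (-50 + p)/(5 + g) (E(p, g) = (p - 50)/(g + 5) = (-50 + p)/(5 + g))
(E(-55, 47) + t) + 1839 = ((-50 - 55)/(5 + 47) - 2938) + 1839 = (-105/52 - 2938) + 1839 = -152881/52 + 1839 = -57253/52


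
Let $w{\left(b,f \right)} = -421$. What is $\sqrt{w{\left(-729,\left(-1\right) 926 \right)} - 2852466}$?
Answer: $i \sqrt{2852887} \approx 1689.0 i$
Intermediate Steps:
$\sqrt{w{\left(-729,\left(-1\right) 926 \right)} - 2852466} = \sqrt{-421 - 2852466} = \sqrt{-2852887} = i \sqrt{2852887}$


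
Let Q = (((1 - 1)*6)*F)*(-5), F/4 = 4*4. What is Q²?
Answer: 0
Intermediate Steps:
F = 64 (F = 4*(4*4) = 4*16 = 64)
Q = 0 (Q = (((1 - 1)*6)*64)*(-5) = ((0*6)*64)*(-5) = (0*64)*(-5) = 0*(-5) = 0)
Q² = 0² = 0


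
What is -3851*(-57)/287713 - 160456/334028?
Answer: 6789051767/24026049491 ≈ 0.28257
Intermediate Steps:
-3851*(-57)/287713 - 160456/334028 = 219507*(1/287713) - 160456*1/334028 = 219507/287713 - 40114/83507 = 6789051767/24026049491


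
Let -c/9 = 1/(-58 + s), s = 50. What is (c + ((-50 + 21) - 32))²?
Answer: 229441/64 ≈ 3585.0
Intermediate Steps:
c = 9/8 (c = -9/(-58 + 50) = -9/(-8) = -9*(-⅛) = 9/8 ≈ 1.1250)
(c + ((-50 + 21) - 32))² = (9/8 + ((-50 + 21) - 32))² = (9/8 + (-29 - 32))² = (9/8 - 61)² = (-479/8)² = 229441/64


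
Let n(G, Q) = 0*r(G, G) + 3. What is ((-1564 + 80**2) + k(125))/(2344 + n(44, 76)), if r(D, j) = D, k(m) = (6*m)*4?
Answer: 7836/2347 ≈ 3.3387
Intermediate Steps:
k(m) = 24*m
n(G, Q) = 3 (n(G, Q) = 0*G + 3 = 0 + 3 = 3)
((-1564 + 80**2) + k(125))/(2344 + n(44, 76)) = ((-1564 + 80**2) + 24*125)/(2344 + 3) = ((-1564 + 6400) + 3000)/2347 = (4836 + 3000)*(1/2347) = 7836*(1/2347) = 7836/2347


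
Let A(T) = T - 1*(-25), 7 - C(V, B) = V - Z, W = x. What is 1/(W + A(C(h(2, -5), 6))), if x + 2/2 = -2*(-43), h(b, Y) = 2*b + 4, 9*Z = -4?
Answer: 9/977 ≈ 0.0092119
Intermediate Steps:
Z = -4/9 (Z = (1/9)*(-4) = -4/9 ≈ -0.44444)
h(b, Y) = 4 + 2*b
x = 85 (x = -1 - 2*(-43) = -1 + 86 = 85)
W = 85
C(V, B) = 59/9 - V (C(V, B) = 7 - (V - 1*(-4/9)) = 7 - (V + 4/9) = 7 - (4/9 + V) = 7 + (-4/9 - V) = 59/9 - V)
A(T) = 25 + T (A(T) = T + 25 = 25 + T)
1/(W + A(C(h(2, -5), 6))) = 1/(85 + (25 + (59/9 - (4 + 2*2)))) = 1/(85 + (25 + (59/9 - (4 + 4)))) = 1/(85 + (25 + (59/9 - 1*8))) = 1/(85 + (25 + (59/9 - 8))) = 1/(85 + (25 - 13/9)) = 1/(85 + 212/9) = 1/(977/9) = 9/977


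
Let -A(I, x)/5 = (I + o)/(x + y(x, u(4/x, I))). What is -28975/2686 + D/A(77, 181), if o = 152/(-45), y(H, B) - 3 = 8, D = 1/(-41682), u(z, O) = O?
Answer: -666870760157/61819393946 ≈ -10.787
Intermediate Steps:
D = -1/41682 ≈ -2.3991e-5
y(H, B) = 11 (y(H, B) = 3 + 8 = 11)
o = -152/45 (o = 152*(-1/45) = -152/45 ≈ -3.3778)
A(I, x) = -5*(-152/45 + I)/(11 + x) (A(I, x) = -5*(I - 152/45)/(x + 11) = -5*(-152/45 + I)/(11 + x))
-28975/2686 + D/A(77, 181) = -28975/2686 - 9*(11 + 181)/(152 - 45*77)/41682 = -28975*1/2686 - 1728/(152 - 3465)/41682 = -28975/2686 - 1/(41682*((⅑)*(1/192)*(-3313))) = -28975/2686 - 1/(41682*(-3313/1728)) = -28975/2686 - 1/41682*(-1728/3313) = -28975/2686 + 288/23015411 = -666870760157/61819393946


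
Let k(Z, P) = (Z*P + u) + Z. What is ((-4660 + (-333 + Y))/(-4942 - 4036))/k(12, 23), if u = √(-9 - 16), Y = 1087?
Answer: 562464/372447841 - 9765*I/372447841 ≈ 0.0015102 - 2.6218e-5*I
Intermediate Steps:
u = 5*I (u = √(-25) = 5*I ≈ 5.0*I)
k(Z, P) = Z + 5*I + P*Z (k(Z, P) = (Z*P + 5*I) + Z = (P*Z + 5*I) + Z = (5*I + P*Z) + Z = Z + 5*I + P*Z)
((-4660 + (-333 + Y))/(-4942 - 4036))/k(12, 23) = ((-4660 + (-333 + 1087))/(-4942 - 4036))/(12 + 5*I + 23*12) = ((-4660 + 754)/(-8978))/(12 + 5*I + 276) = (-3906*(-1/8978))/(288 + 5*I) = 1953*((288 - 5*I)/82969)/4489 = 1953*(288 - 5*I)/372447841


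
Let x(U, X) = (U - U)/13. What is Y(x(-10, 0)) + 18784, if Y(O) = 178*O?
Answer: 18784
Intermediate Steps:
x(U, X) = 0 (x(U, X) = 0*(1/13) = 0)
Y(x(-10, 0)) + 18784 = 178*0 + 18784 = 0 + 18784 = 18784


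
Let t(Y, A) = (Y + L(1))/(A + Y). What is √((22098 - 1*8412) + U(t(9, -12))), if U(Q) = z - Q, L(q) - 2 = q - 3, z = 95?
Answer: 2*√3446 ≈ 117.41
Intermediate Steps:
L(q) = -1 + q (L(q) = 2 + (q - 3) = 2 + (-3 + q) = -1 + q)
t(Y, A) = Y/(A + Y) (t(Y, A) = (Y + (-1 + 1))/(A + Y) = (Y + 0)/(A + Y) = Y/(A + Y))
U(Q) = 95 - Q
√((22098 - 1*8412) + U(t(9, -12))) = √((22098 - 1*8412) + (95 - 9/(-12 + 9))) = √((22098 - 8412) + (95 - 9/(-3))) = √(13686 + (95 - 9*(-1)/3)) = √(13686 + (95 - 1*(-3))) = √(13686 + (95 + 3)) = √(13686 + 98) = √13784 = 2*√3446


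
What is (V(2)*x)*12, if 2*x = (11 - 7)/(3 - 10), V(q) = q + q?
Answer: -96/7 ≈ -13.714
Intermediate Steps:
V(q) = 2*q
x = -2/7 (x = ((11 - 7)/(3 - 10))/2 = (4/(-7))/2 = (4*(-1/7))/2 = (1/2)*(-4/7) = -2/7 ≈ -0.28571)
(V(2)*x)*12 = ((2*2)*(-2/7))*12 = (4*(-2/7))*12 = -8/7*12 = -96/7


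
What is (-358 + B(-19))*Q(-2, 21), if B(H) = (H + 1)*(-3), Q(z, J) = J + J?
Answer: -12768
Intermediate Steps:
Q(z, J) = 2*J
B(H) = -3 - 3*H (B(H) = (1 + H)*(-3) = -3 - 3*H)
(-358 + B(-19))*Q(-2, 21) = (-358 + (-3 - 3*(-19)))*(2*21) = (-358 + (-3 + 57))*42 = (-358 + 54)*42 = -304*42 = -12768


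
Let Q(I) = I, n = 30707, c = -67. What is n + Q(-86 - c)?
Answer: 30688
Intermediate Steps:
n + Q(-86 - c) = 30707 + (-86 - 1*(-67)) = 30707 + (-86 + 67) = 30707 - 19 = 30688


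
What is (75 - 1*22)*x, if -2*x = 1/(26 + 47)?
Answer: -53/146 ≈ -0.36301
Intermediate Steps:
x = -1/146 (x = -1/(2*(26 + 47)) = -1/2/73 = -1/2*1/73 = -1/146 ≈ -0.0068493)
(75 - 1*22)*x = (75 - 1*22)*(-1/146) = (75 - 22)*(-1/146) = 53*(-1/146) = -53/146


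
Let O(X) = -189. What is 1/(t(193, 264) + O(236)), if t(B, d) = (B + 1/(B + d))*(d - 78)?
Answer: 457/16319199 ≈ 2.8004e-5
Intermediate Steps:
t(B, d) = (-78 + d)*(B + 1/(B + d)) (t(B, d) = (B + 1/(B + d))*(-78 + d) = (-78 + d)*(B + 1/(B + d)))
1/(t(193, 264) + O(236)) = 1/((-78 + 264 - 78*193**2 + 193*264**2 + 264*193**2 - 78*193*264)/(193 + 264) - 189) = 1/((-78 + 264 - 78*37249 + 193*69696 + 264*37249 - 3974256)/457 - 189) = 1/((-78 + 264 - 2905422 + 13451328 + 9833736 - 3974256)/457 - 189) = 1/((1/457)*16405572 - 189) = 1/(16405572/457 - 189) = 1/(16319199/457) = 457/16319199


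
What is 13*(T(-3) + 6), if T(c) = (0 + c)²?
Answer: 195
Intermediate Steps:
T(c) = c²
13*(T(-3) + 6) = 13*((-3)² + 6) = 13*(9 + 6) = 13*15 = 195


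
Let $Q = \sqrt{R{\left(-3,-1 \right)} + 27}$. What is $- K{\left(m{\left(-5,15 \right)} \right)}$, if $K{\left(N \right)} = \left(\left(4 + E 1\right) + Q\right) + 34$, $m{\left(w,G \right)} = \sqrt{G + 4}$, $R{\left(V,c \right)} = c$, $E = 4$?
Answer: $-42 - \sqrt{26} \approx -47.099$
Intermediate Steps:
$m{\left(w,G \right)} = \sqrt{4 + G}$
$Q = \sqrt{26}$ ($Q = \sqrt{-1 + 27} = \sqrt{26} \approx 5.099$)
$K{\left(N \right)} = 42 + \sqrt{26}$ ($K{\left(N \right)} = \left(\left(4 + 4 \cdot 1\right) + \sqrt{26}\right) + 34 = \left(\left(4 + 4\right) + \sqrt{26}\right) + 34 = \left(8 + \sqrt{26}\right) + 34 = 42 + \sqrt{26}$)
$- K{\left(m{\left(-5,15 \right)} \right)} = - (42 + \sqrt{26}) = -42 - \sqrt{26}$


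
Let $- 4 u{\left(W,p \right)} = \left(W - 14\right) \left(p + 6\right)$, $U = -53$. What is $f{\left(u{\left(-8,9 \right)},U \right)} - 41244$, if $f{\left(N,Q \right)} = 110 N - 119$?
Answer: $-32288$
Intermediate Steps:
$u{\left(W,p \right)} = - \frac{\left(-14 + W\right) \left(6 + p\right)}{4}$ ($u{\left(W,p \right)} = - \frac{\left(W - 14\right) \left(p + 6\right)}{4} = - \frac{\left(-14 + W\right) \left(6 + p\right)}{4}$)
$f{\left(N,Q \right)} = -119 + 110 N$
$f{\left(u{\left(-8,9 \right)},U \right)} - 41244 = \left(-119 + 110 \left(21 - -12 + \frac{7}{2} \cdot 9 - \left(-2\right) 9\right)\right) - 41244 = \left(-119 + 110 \left(21 + 12 + \frac{63}{2} + 18\right)\right) - 41244 = \left(-119 + 110 \cdot \frac{165}{2}\right) - 41244 = \left(-119 + 9075\right) - 41244 = 8956 - 41244 = -32288$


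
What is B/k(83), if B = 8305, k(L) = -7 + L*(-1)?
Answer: -1661/18 ≈ -92.278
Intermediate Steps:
k(L) = -7 - L
B/k(83) = 8305/(-7 - 1*83) = 8305/(-7 - 83) = 8305/(-90) = 8305*(-1/90) = -1661/18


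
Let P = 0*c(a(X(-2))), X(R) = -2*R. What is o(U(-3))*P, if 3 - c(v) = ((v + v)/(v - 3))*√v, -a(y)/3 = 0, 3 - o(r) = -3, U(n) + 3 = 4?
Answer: 0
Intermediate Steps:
U(n) = 1 (U(n) = -3 + 4 = 1)
o(r) = 6 (o(r) = 3 - 1*(-3) = 3 + 3 = 6)
a(y) = 0 (a(y) = -3*0 = 0)
c(v) = 3 - 2*v^(3/2)/(-3 + v) (c(v) = 3 - (v + v)/(v - 3)*√v = 3 - (2*v)/(-3 + v)*√v = 3 - 2*v/(-3 + v)*√v = 3 - 2*v^(3/2)/(-3 + v))
P = 0 (P = 0*((-9 - 2*0^(3/2) + 3*0)/(-3 + 0)) = 0*((-9 - 2*0 + 0)/(-3)) = 0*(-(-9 + 0 + 0)/3) = 0*(-⅓*(-9)) = 0*3 = 0)
o(U(-3))*P = 6*0 = 0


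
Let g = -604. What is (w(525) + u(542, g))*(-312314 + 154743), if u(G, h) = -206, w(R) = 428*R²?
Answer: -18588224482874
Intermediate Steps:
(w(525) + u(542, g))*(-312314 + 154743) = (428*525² - 206)*(-312314 + 154743) = (428*275625 - 206)*(-157571) = (117967500 - 206)*(-157571) = 117967294*(-157571) = -18588224482874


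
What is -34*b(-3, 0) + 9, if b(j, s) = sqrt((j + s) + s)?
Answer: 9 - 34*I*sqrt(3) ≈ 9.0 - 58.89*I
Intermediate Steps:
b(j, s) = sqrt(j + 2*s)
-34*b(-3, 0) + 9 = -34*sqrt(-3 + 2*0) + 9 = -34*sqrt(-3 + 0) + 9 = -34*I*sqrt(3) + 9 = 9 - 34*I*sqrt(3)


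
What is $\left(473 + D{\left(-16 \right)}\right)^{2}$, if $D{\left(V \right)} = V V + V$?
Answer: $508369$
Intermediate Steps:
$D{\left(V \right)} = V + V^{2}$ ($D{\left(V \right)} = V^{2} + V = V + V^{2}$)
$\left(473 + D{\left(-16 \right)}\right)^{2} = \left(473 - 16 \left(1 - 16\right)\right)^{2} = \left(473 - -240\right)^{2} = \left(473 + 240\right)^{2} = 713^{2} = 508369$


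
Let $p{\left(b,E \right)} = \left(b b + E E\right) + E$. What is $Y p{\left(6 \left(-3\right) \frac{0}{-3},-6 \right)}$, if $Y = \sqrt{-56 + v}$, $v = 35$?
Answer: $30 i \sqrt{21} \approx 137.48 i$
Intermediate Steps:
$p{\left(b,E \right)} = E + E^{2} + b^{2}$ ($p{\left(b,E \right)} = \left(b^{2} + E^{2}\right) + E = \left(E^{2} + b^{2}\right) + E = E + E^{2} + b^{2}$)
$Y = i \sqrt{21}$ ($Y = \sqrt{-56 + 35} = \sqrt{-21} = i \sqrt{21} \approx 4.5826 i$)
$Y p{\left(6 \left(-3\right) \frac{0}{-3},-6 \right)} = i \sqrt{21} \left(-6 + \left(-6\right)^{2} + \left(6 \left(-3\right) \frac{0}{-3}\right)^{2}\right) = i \sqrt{21} \left(-6 + 36 + \left(- 18 \cdot 0 \left(- \frac{1}{3}\right)\right)^{2}\right) = i \sqrt{21} \left(-6 + 36 + \left(\left(-18\right) 0\right)^{2}\right) = i \sqrt{21} \left(-6 + 36 + 0^{2}\right) = i \sqrt{21} \left(-6 + 36 + 0\right) = i \sqrt{21} \cdot 30 = 30 i \sqrt{21}$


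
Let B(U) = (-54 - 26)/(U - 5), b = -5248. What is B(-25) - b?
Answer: 15752/3 ≈ 5250.7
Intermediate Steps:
B(U) = -80/(-5 + U)
B(-25) - b = -80/(-5 - 25) - 1*(-5248) = -80/(-30) + 5248 = -80*(-1/30) + 5248 = 8/3 + 5248 = 15752/3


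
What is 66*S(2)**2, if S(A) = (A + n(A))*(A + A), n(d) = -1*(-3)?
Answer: 26400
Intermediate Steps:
n(d) = 3
S(A) = 2*A*(3 + A) (S(A) = (A + 3)*(A + A) = (3 + A)*(2*A) = 2*A*(3 + A))
66*S(2)**2 = 66*(2*2*(3 + 2))**2 = 66*(2*2*5)**2 = 66*20**2 = 66*400 = 26400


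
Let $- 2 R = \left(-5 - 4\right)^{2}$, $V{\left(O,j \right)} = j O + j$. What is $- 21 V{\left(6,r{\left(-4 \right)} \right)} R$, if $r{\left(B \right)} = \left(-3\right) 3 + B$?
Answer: $- \frac{154791}{2} \approx -77396.0$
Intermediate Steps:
$r{\left(B \right)} = -9 + B$
$V{\left(O,j \right)} = j + O j$ ($V{\left(O,j \right)} = O j + j = j + O j$)
$R = - \frac{81}{2}$ ($R = - \frac{\left(-5 - 4\right)^{2}}{2} = - \frac{\left(-9\right)^{2}}{2} = \left(- \frac{1}{2}\right) 81 = - \frac{81}{2} \approx -40.5$)
$- 21 V{\left(6,r{\left(-4 \right)} \right)} R = - 21 \left(-9 - 4\right) \left(1 + 6\right) \left(- \frac{81}{2}\right) = - 21 \left(\left(-13\right) 7\right) \left(- \frac{81}{2}\right) = \left(-21\right) \left(-91\right) \left(- \frac{81}{2}\right) = 1911 \left(- \frac{81}{2}\right) = - \frac{154791}{2}$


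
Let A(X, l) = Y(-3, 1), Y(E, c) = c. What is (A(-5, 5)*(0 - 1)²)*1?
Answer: 1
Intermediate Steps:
A(X, l) = 1
(A(-5, 5)*(0 - 1)²)*1 = (1*(0 - 1)²)*1 = (1*(-1)²)*1 = (1*1)*1 = 1*1 = 1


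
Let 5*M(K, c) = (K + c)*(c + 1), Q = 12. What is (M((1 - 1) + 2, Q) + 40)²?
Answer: 145924/25 ≈ 5837.0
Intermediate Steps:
M(K, c) = (1 + c)*(K + c)/5 (M(K, c) = ((K + c)*(c + 1))/5 = ((K + c)*(1 + c))/5 = ((1 + c)*(K + c))/5 = (1 + c)*(K + c)/5)
(M((1 - 1) + 2, Q) + 40)² = ((((1 - 1) + 2)/5 + (⅕)*12 + (⅕)*12² + (⅕)*((1 - 1) + 2)*12) + 40)² = (((0 + 2)/5 + 12/5 + (⅕)*144 + (⅕)*(0 + 2)*12) + 40)² = (((⅕)*2 + 12/5 + 144/5 + (⅕)*2*12) + 40)² = ((⅖ + 12/5 + 144/5 + 24/5) + 40)² = (182/5 + 40)² = (382/5)² = 145924/25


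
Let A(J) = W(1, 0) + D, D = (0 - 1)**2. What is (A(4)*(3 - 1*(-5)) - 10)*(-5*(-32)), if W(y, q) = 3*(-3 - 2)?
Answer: -19520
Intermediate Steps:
W(y, q) = -15 (W(y, q) = 3*(-5) = -15)
D = 1 (D = (-1)**2 = 1)
A(J) = -14 (A(J) = -15 + 1 = -14)
(A(4)*(3 - 1*(-5)) - 10)*(-5*(-32)) = (-14*(3 - 1*(-5)) - 10)*(-5*(-32)) = (-14*(3 + 5) - 10)*160 = (-14*8 - 10)*160 = (-112 - 10)*160 = -122*160 = -19520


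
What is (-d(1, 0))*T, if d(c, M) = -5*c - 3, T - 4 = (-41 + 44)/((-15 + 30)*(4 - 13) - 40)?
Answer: 5576/175 ≈ 31.863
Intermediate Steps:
T = 697/175 (T = 4 + (-41 + 44)/((-15 + 30)*(4 - 13) - 40) = 4 + 3/(15*(-9) - 40) = 4 + 3/(-135 - 40) = 4 + 3/(-175) = 4 + 3*(-1/175) = 4 - 3/175 = 697/175 ≈ 3.9829)
d(c, M) = -3 - 5*c
(-d(1, 0))*T = -(-3 - 5*1)*(697/175) = -(-3 - 5)*(697/175) = -1*(-8)*(697/175) = 8*(697/175) = 5576/175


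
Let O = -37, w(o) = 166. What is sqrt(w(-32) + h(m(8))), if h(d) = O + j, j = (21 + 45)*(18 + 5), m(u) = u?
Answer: 3*sqrt(183) ≈ 40.583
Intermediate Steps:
j = 1518 (j = 66*23 = 1518)
h(d) = 1481 (h(d) = -37 + 1518 = 1481)
sqrt(w(-32) + h(m(8))) = sqrt(166 + 1481) = sqrt(1647) = 3*sqrt(183)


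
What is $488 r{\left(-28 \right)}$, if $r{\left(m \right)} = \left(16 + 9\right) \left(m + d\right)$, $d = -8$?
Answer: $-439200$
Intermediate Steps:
$r{\left(m \right)} = -200 + 25 m$ ($r{\left(m \right)} = \left(16 + 9\right) \left(m - 8\right) = 25 \left(-8 + m\right) = -200 + 25 m$)
$488 r{\left(-28 \right)} = 488 \left(-200 + 25 \left(-28\right)\right) = 488 \left(-200 - 700\right) = 488 \left(-900\right) = -439200$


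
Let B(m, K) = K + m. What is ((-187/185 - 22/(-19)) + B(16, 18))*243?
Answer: 29166561/3515 ≈ 8297.7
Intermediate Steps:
((-187/185 - 22/(-19)) + B(16, 18))*243 = ((-187/185 - 22/(-19)) + (18 + 16))*243 = ((-187*1/185 - 22*(-1/19)) + 34)*243 = ((-187/185 + 22/19) + 34)*243 = (517/3515 + 34)*243 = (120027/3515)*243 = 29166561/3515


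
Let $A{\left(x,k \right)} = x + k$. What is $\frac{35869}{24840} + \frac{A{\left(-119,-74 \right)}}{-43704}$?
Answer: $\frac{5459767}{3769470} \approx 1.4484$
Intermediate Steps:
$A{\left(x,k \right)} = k + x$
$\frac{35869}{24840} + \frac{A{\left(-119,-74 \right)}}{-43704} = \frac{35869}{24840} + \frac{-74 - 119}{-43704} = 35869 \cdot \frac{1}{24840} - - \frac{193}{43704} = \frac{35869}{24840} + \frac{193}{43704} = \frac{5459767}{3769470}$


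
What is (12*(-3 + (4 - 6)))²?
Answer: 3600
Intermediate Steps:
(12*(-3 + (4 - 6)))² = (12*(-3 - 2))² = (12*(-5))² = (-60)² = 3600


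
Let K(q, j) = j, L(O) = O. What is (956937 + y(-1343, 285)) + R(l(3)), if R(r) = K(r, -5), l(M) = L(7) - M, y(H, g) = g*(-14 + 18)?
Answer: 958072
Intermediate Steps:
y(H, g) = 4*g (y(H, g) = g*4 = 4*g)
l(M) = 7 - M
R(r) = -5
(956937 + y(-1343, 285)) + R(l(3)) = (956937 + 4*285) - 5 = (956937 + 1140) - 5 = 958077 - 5 = 958072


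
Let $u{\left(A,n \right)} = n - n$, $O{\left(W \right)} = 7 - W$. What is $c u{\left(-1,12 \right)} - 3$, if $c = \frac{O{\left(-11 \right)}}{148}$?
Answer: $-3$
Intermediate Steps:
$c = \frac{9}{74}$ ($c = \frac{7 - -11}{148} = \left(7 + 11\right) \frac{1}{148} = 18 \cdot \frac{1}{148} = \frac{9}{74} \approx 0.12162$)
$u{\left(A,n \right)} = 0$
$c u{\left(-1,12 \right)} - 3 = \frac{9}{74} \cdot 0 - 3 = 0 - 3 = -3$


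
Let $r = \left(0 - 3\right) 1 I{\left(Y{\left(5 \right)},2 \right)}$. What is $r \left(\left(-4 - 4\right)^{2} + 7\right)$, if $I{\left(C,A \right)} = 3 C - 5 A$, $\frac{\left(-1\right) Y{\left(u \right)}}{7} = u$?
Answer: $24495$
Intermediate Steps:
$Y{\left(u \right)} = - 7 u$
$I{\left(C,A \right)} = - 5 A + 3 C$
$r = 345$ ($r = \left(0 - 3\right) 1 \left(\left(-5\right) 2 + 3 \left(\left(-7\right) 5\right)\right) = \left(0 - 3\right) 1 \left(-10 + 3 \left(-35\right)\right) = \left(-3\right) 1 \left(-10 - 105\right) = \left(-3\right) \left(-115\right) = 345$)
$r \left(\left(-4 - 4\right)^{2} + 7\right) = 345 \left(\left(-4 - 4\right)^{2} + 7\right) = 345 \left(\left(-8\right)^{2} + 7\right) = 345 \left(64 + 7\right) = 345 \cdot 71 = 24495$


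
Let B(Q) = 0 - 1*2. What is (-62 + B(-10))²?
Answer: 4096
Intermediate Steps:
B(Q) = -2 (B(Q) = 0 - 2 = -2)
(-62 + B(-10))² = (-62 - 2)² = (-64)² = 4096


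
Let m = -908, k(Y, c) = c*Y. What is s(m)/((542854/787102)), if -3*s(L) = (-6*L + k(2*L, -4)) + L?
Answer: -357344308/62637 ≈ -5705.0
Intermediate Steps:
k(Y, c) = Y*c
s(L) = 13*L/3 (s(L) = -((-6*L + (2*L)*(-4)) + L)/3 = -((-6*L - 8*L) + L)/3 = -(-14*L + L)/3 = -(-13)*L/3 = 13*L/3)
s(m)/((542854/787102)) = ((13/3)*(-908))/((542854/787102)) = -11804/(3*(542854*(1/787102))) = -11804/(3*271427/393551) = -11804/3*393551/271427 = -357344308/62637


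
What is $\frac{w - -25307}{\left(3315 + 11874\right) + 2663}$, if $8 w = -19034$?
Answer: $\frac{91711}{71408} \approx 1.2843$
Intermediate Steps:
$w = - \frac{9517}{4}$ ($w = \frac{1}{8} \left(-19034\right) = - \frac{9517}{4} \approx -2379.3$)
$\frac{w - -25307}{\left(3315 + 11874\right) + 2663} = \frac{- \frac{9517}{4} - -25307}{\left(3315 + 11874\right) + 2663} = \frac{- \frac{9517}{4} + 25307}{15189 + 2663} = \frac{91711}{4 \cdot 17852} = \frac{91711}{4} \cdot \frac{1}{17852} = \frac{91711}{71408}$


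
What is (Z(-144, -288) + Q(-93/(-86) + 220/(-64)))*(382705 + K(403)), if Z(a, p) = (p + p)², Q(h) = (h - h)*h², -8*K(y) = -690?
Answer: 127000949760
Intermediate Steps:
K(y) = 345/4 (K(y) = -⅛*(-690) = 345/4)
Q(h) = 0 (Q(h) = 0*h² = 0)
Z(a, p) = 4*p² (Z(a, p) = (2*p)² = 4*p²)
(Z(-144, -288) + Q(-93/(-86) + 220/(-64)))*(382705 + K(403)) = (4*(-288)² + 0)*(382705 + 345/4) = (4*82944 + 0)*(1531165/4) = (331776 + 0)*(1531165/4) = 331776*(1531165/4) = 127000949760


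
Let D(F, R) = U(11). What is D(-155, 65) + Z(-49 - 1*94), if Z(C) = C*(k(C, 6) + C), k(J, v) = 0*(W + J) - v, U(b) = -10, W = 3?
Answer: 21297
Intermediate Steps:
D(F, R) = -10
k(J, v) = -v (k(J, v) = 0*(3 + J) - v = 0 - v = -v)
Z(C) = C*(-6 + C) (Z(C) = C*(-1*6 + C) = C*(-6 + C))
D(-155, 65) + Z(-49 - 1*94) = -10 + (-49 - 1*94)*(-6 + (-49 - 1*94)) = -10 + (-49 - 94)*(-6 + (-49 - 94)) = -10 - 143*(-6 - 143) = -10 - 143*(-149) = -10 + 21307 = 21297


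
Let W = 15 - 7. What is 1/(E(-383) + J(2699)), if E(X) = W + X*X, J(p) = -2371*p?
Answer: -1/6252632 ≈ -1.5993e-7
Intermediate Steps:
W = 8
E(X) = 8 + X² (E(X) = 8 + X*X = 8 + X²)
1/(E(-383) + J(2699)) = 1/((8 + (-383)²) - 2371*2699) = 1/((8 + 146689) - 6399329) = 1/(146697 - 6399329) = 1/(-6252632) = -1/6252632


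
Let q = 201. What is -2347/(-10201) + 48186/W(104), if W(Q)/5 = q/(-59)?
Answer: -9666273013/3417335 ≈ -2828.6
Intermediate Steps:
W(Q) = -1005/59 (W(Q) = 5*(201/(-59)) = 5*(201*(-1/59)) = 5*(-201/59) = -1005/59)
-2347/(-10201) + 48186/W(104) = -2347/(-10201) + 48186/(-1005/59) = -2347*(-1/10201) + 48186*(-59/1005) = 2347/10201 - 947658/335 = -9666273013/3417335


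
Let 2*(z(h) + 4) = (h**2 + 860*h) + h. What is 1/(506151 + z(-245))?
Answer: 1/430687 ≈ 2.3219e-6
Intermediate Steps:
z(h) = -4 + h**2/2 + 861*h/2 (z(h) = -4 + ((h**2 + 860*h) + h)/2 = -4 + (h**2 + 861*h)/2 = -4 + (h**2/2 + 861*h/2) = -4 + h**2/2 + 861*h/2)
1/(506151 + z(-245)) = 1/(506151 + (-4 + (1/2)*(-245)**2 + (861/2)*(-245))) = 1/(506151 + (-4 + (1/2)*60025 - 210945/2)) = 1/(506151 + (-4 + 60025/2 - 210945/2)) = 1/(506151 - 75464) = 1/430687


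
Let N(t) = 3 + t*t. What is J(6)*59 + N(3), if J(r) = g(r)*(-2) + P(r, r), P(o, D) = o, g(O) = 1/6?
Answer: 1039/3 ≈ 346.33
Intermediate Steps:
g(O) = ⅙
N(t) = 3 + t²
J(r) = -⅓ + r (J(r) = (⅙)*(-2) + r = -⅓ + r)
J(6)*59 + N(3) = (-⅓ + 6)*59 + (3 + 3²) = (17/3)*59 + (3 + 9) = 1003/3 + 12 = 1039/3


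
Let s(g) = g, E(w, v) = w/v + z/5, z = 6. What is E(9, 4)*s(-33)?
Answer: -2277/20 ≈ -113.85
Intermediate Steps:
E(w, v) = 6/5 + w/v (E(w, v) = w/v + 6/5 = 6/5 + w/v)
E(9, 4)*s(-33) = (6/5 + 9/4)*(-33) = (69/20)*(-33) = -2277/20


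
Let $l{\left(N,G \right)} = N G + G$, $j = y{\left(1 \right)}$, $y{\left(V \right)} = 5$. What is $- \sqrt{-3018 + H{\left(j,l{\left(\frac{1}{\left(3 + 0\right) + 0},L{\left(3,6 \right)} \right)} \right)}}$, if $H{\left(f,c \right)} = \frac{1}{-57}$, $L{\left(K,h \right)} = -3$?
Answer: $- \frac{i \sqrt{9805539}}{57} \approx - 54.936 i$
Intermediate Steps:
$j = 5$
$l{\left(N,G \right)} = G + G N$ ($l{\left(N,G \right)} = G N + G = G + G N$)
$H{\left(f,c \right)} = - \frac{1}{57}$
$- \sqrt{-3018 + H{\left(j,l{\left(\frac{1}{\left(3 + 0\right) + 0},L{\left(3,6 \right)} \right)} \right)}} = - \sqrt{-3018 - \frac{1}{57}} = - \sqrt{- \frac{172027}{57}} = - \frac{i \sqrt{9805539}}{57}$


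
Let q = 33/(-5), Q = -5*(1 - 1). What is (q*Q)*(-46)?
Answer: 0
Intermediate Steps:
Q = 0 (Q = -5*0 = 0)
q = -33/5 (q = 33*(-⅕) = -33/5 ≈ -6.6000)
(q*Q)*(-46) = -33/5*0*(-46) = 0*(-46) = 0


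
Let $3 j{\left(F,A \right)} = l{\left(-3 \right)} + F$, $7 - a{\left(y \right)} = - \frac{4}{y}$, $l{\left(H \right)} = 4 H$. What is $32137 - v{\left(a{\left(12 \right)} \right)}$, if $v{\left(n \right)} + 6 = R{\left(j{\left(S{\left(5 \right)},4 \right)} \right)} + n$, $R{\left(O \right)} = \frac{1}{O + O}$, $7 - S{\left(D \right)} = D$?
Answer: $\frac{1928149}{60} \approx 32136.0$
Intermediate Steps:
$a{\left(y \right)} = 7 + \frac{4}{y}$ ($a{\left(y \right)} = 7 - - \frac{4}{y} = 7 + \frac{4}{y}$)
$S{\left(D \right)} = 7 - D$
$j{\left(F,A \right)} = -4 + \frac{F}{3}$ ($j{\left(F,A \right)} = \frac{4 \left(-3\right) + F}{3} = \frac{-12 + F}{3} = -4 + \frac{F}{3}$)
$R{\left(O \right)} = \frac{1}{2 O}$
$v{\left(n \right)} = - \frac{123}{20} + n$ ($v{\left(n \right)} = -6 + \left(\frac{1}{2 \left(-4 + \frac{7 - 5}{3}\right)} + n\right) = -6 + \left(\frac{1}{2 \left(-4 + \frac{1}{3} \cdot 2\right)} + n\right) = -6 + \left(\frac{1}{2 \left(-4 + \frac{2}{3}\right)} + n\right) = -6 + \left(\frac{1}{2 \left(- \frac{10}{3}\right)} + n\right) = -6 + \left(\frac{1}{2} \left(- \frac{3}{10}\right) + n\right) = -6 + \left(- \frac{3}{20} + n\right) = - \frac{123}{20} + n$)
$32137 - v{\left(a{\left(12 \right)} \right)} = 32137 - \left(- \frac{123}{20} + \left(7 + \frac{4}{12}\right)\right) = 32137 - \left(- \frac{123}{20} + \left(7 + 4 \cdot \frac{1}{12}\right)\right) = 32137 - \left(- \frac{123}{20} + \left(7 + \frac{1}{3}\right)\right) = 32137 - \left(- \frac{123}{20} + \frac{22}{3}\right) = 32137 - \frac{71}{60} = \frac{1928149}{60}$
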